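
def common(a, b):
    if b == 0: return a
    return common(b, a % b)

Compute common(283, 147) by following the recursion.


common(283, 147) = common(147, 136)
common(147, 136) = common(136, 11)
common(136, 11) = common(11, 4)
common(11, 4) = common(4, 3)
common(4, 3) = common(3, 1)
common(3, 1) = common(1, 0)
common(1, 0) = 1  (base case)

1


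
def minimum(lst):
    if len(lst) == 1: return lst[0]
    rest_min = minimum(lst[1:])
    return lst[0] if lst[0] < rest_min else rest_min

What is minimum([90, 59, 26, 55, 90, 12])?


minimum([90, 59, 26, 55, 90, 12]): compare 90 with minimum([59, 26, 55, 90, 12])
minimum([59, 26, 55, 90, 12]): compare 59 with minimum([26, 55, 90, 12])
minimum([26, 55, 90, 12]): compare 26 with minimum([55, 90, 12])
minimum([55, 90, 12]): compare 55 with minimum([90, 12])
minimum([90, 12]): compare 90 with minimum([12])
minimum([12]) = 12  (base case)
Compare 90 with 12 -> 12
Compare 55 with 12 -> 12
Compare 26 with 12 -> 12
Compare 59 with 12 -> 12
Compare 90 with 12 -> 12

12


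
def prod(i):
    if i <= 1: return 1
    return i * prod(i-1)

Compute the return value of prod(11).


prod(11)
= 11 * prod(10)
= 11 * 10 * prod(9)
= 11 * 10 * 9 * prod(8)
= 11 * 10 * 9 * 8 * prod(7)
= 11 * 10 * 9 * 8 * 7 * prod(6)
= 11 * 10 * 9 * 8 * 7 * 6 * prod(5)
= 11 * 10 * 9 * 8 * 7 * 6 * 5 * prod(4)
= 11 * 10 * 9 * 8 * 7 * 6 * 5 * 4 * prod(3)
= 11 * 10 * 9 * 8 * 7 * 6 * 5 * 4 * 3 * prod(2)
= 11 * 10 * 9 * 8 * 7 * 6 * 5 * 4 * 3 * 2 * prod(1)
= 11 * 10 * 9 * 8 * 7 * 6 * 5 * 4 * 3 * 2 * 1
= 39916800

39916800


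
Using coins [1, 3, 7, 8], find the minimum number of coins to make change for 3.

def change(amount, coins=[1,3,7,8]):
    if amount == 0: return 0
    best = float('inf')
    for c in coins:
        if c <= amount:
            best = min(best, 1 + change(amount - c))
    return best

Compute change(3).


Building up with DP:
change(0) = 0
change(1) = min(1+change(0)=1+0=1) = 1
change(2) = min(1+change(1)=1+1=2) = 2
change(3) = min(1+change(2)=1+2=3, 1+change(0)=1+0=1) = 1

1


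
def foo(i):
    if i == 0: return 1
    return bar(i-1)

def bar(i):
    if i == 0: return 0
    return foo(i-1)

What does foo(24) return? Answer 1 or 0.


foo(24) = bar(23)
bar(23) = foo(22)
foo(22) = bar(21)
bar(21) = foo(20)
foo(20) = bar(19)
bar(19) = foo(18)
foo(18) = bar(17)
bar(17) = foo(16)
foo(16) = bar(15)
bar(15) = foo(14)
foo(14) = bar(13)
bar(13) = foo(12)
foo(12) = bar(11)
bar(11) = foo(10)
foo(10) = bar(9)
bar(9) = foo(8)
foo(8) = bar(7)
bar(7) = foo(6)
foo(6) = bar(5)
bar(5) = foo(4)
foo(4) = bar(3)
bar(3) = foo(2)
foo(2) = bar(1)
bar(1) = foo(0)
foo(0) = 1  (base case)
Result: 1

1


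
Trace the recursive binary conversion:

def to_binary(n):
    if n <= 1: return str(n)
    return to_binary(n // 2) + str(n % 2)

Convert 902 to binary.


to_binary(902) = to_binary(451) + '0'
to_binary(451) = to_binary(225) + '1'
to_binary(225) = to_binary(112) + '1'
to_binary(112) = to_binary(56) + '0'
to_binary(56) = to_binary(28) + '0'
to_binary(28) = to_binary(14) + '0'
to_binary(14) = to_binary(7) + '0'
to_binary(7) = to_binary(3) + '1'
to_binary(3) = to_binary(1) + '1'
to_binary(1) = '1'  (base case)
Concatenating: '1' + '1' + '1' + '0' + '0' + '0' + '0' + '1' + '1' + '0' = '1110000110'

1110000110


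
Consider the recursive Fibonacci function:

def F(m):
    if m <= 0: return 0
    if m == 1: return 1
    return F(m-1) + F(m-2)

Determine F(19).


Computing F(19) bottom-up:
F(0) = 0
F(1) = 1
F(2) = F(1) + F(0) = 1 + 0 = 1
F(3) = F(2) + F(1) = 1 + 1 = 2
F(4) = F(3) + F(2) = 2 + 1 = 3
F(5) = F(4) + F(3) = 3 + 2 = 5
F(6) = F(5) + F(4) = 5 + 3 = 8
F(7) = F(6) + F(5) = 8 + 5 = 13
F(8) = F(7) + F(6) = 13 + 8 = 21
F(9) = F(8) + F(7) = 21 + 13 = 34
F(10) = F(9) + F(8) = 34 + 21 = 55
F(11) = F(10) + F(9) = 55 + 34 = 89
F(12) = F(11) + F(10) = 89 + 55 = 144
F(13) = F(12) + F(11) = 144 + 89 = 233
F(14) = F(13) + F(12) = 233 + 144 = 377
F(15) = F(14) + F(13) = 377 + 233 = 610
F(16) = F(15) + F(14) = 610 + 377 = 987
F(17) = F(16) + F(15) = 987 + 610 = 1597
F(18) = F(17) + F(16) = 1597 + 987 = 2584
F(19) = F(18) + F(17) = 2584 + 1597 = 4181

4181


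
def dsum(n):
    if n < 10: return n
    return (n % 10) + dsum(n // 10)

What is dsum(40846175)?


dsum(40846175) = 5 + dsum(4084617)
dsum(4084617) = 7 + dsum(408461)
dsum(408461) = 1 + dsum(40846)
dsum(40846) = 6 + dsum(4084)
dsum(4084) = 4 + dsum(408)
dsum(408) = 8 + dsum(40)
dsum(40) = 0 + dsum(4)
dsum(4) = 4  (base case)
Total: 5 + 7 + 1 + 6 + 4 + 8 + 0 + 4 = 35

35


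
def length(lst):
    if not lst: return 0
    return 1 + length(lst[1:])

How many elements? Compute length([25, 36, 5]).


length([25, 36, 5]) = 1 + length([36, 5])
length([36, 5]) = 1 + length([5])
length([5]) = 1 + length([])
length([]) = 0  (base case)
Unwinding: 1 + 1 + 1 + 0 = 3

3


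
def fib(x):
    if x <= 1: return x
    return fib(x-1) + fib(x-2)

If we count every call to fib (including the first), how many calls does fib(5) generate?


Let C(n) = total calls for fib(n)
C(0) = 1, C(1) = 1
C(2) = 1 + C(1) + C(0) = 1 + 1 + 1 = 3
C(3) = 1 + C(2) + C(1) = 1 + 3 + 1 = 5
C(4) = 1 + C(3) + C(2) = 1 + 5 + 3 = 9
C(5) = 1 + C(4) + C(3) = 1 + 9 + 5 = 15

15


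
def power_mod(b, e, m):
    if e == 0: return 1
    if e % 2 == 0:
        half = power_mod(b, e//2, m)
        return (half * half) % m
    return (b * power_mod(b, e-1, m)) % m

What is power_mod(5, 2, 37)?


power_mod(5, 2, 37): e is even, compute power_mod(5, 1, 37)
  power_mod(5, 1, 37): e is odd, compute power_mod(5, 0, 37)
    power_mod(5, 0, 37) = 1
  (5 * 1) % 37 = 5
half=5, (5*5) % 37 = 25

25


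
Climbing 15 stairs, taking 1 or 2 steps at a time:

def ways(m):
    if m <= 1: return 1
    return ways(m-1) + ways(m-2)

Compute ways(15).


Building up from base cases:
ways(0) = 1
ways(1) = 1
ways(2) = ways(1) + ways(0) = 1 + 1 = 2
ways(3) = ways(2) + ways(1) = 2 + 1 = 3
ways(4) = ways(3) + ways(2) = 3 + 2 = 5
ways(5) = ways(4) + ways(3) = 5 + 3 = 8
ways(6) = ways(5) + ways(4) = 8 + 5 = 13
ways(7) = ways(6) + ways(5) = 13 + 8 = 21
ways(8) = ways(7) + ways(6) = 21 + 13 = 34
ways(9) = ways(8) + ways(7) = 34 + 21 = 55
ways(10) = ways(9) + ways(8) = 55 + 34 = 89
ways(11) = ways(10) + ways(9) = 89 + 55 = 144
ways(12) = ways(11) + ways(10) = 144 + 89 = 233
ways(13) = ways(12) + ways(11) = 233 + 144 = 377
ways(14) = ways(13) + ways(12) = 377 + 233 = 610
ways(15) = ways(14) + ways(13) = 610 + 377 = 987

987


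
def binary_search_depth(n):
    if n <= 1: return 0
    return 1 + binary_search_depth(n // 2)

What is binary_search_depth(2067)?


2067 / 2 = 1033
1033 / 2 = 516
516 / 2 = 258
258 / 2 = 129
129 / 2 = 64
64 / 2 = 32
32 / 2 = 16
16 / 2 = 8
8 / 2 = 4
4 / 2 = 2
2 / 2 = 1
Reached 1 after 11 halvings

11


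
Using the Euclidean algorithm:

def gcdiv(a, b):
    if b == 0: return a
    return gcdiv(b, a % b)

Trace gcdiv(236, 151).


gcdiv(236, 151) = gcdiv(151, 85)
gcdiv(151, 85) = gcdiv(85, 66)
gcdiv(85, 66) = gcdiv(66, 19)
gcdiv(66, 19) = gcdiv(19, 9)
gcdiv(19, 9) = gcdiv(9, 1)
gcdiv(9, 1) = gcdiv(1, 0)
gcdiv(1, 0) = 1  (base case)

1


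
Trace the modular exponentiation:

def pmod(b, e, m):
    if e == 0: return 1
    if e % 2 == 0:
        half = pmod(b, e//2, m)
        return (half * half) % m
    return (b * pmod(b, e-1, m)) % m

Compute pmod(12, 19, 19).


pmod(12, 19, 19): e is odd, compute pmod(12, 18, 19)
  pmod(12, 18, 19): e is even, compute pmod(12, 9, 19)
    pmod(12, 9, 19): e is odd, compute pmod(12, 8, 19)
      pmod(12, 8, 19): e is even, compute pmod(12, 4, 19)
        pmod(12, 4, 19): e is even, compute pmod(12, 2, 19)
          pmod(12, 2, 19): e is even, compute pmod(12, 1, 19)
          pmod(12, 1, 19): e is odd, compute pmod(12, 0, 19)
          pmod(12, 0, 19) = 1
          (12 * 1) % 19 = 12
          half=12, (12*12) % 19 = 11
        half=11, (11*11) % 19 = 7
      half=7, (7*7) % 19 = 11
    (12 * 11) % 19 = 18
  half=18, (18*18) % 19 = 1
(12 * 1) % 19 = 12

12


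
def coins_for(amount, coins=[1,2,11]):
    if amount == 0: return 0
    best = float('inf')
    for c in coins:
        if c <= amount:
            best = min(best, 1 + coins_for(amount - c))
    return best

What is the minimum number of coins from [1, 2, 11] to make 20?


Building up with DP:
coins_for(0) = 0
coins_for(1) = min(1+coins_for(0)=1+0=1) = 1
coins_for(2) = min(1+coins_for(1)=1+1=2, 1+coins_for(0)=1+0=1) = 1
coins_for(3) = min(1+coins_for(2)=1+1=2, 1+coins_for(1)=1+1=2) = 2
coins_for(4) = min(1+coins_for(3)=1+2=3, 1+coins_for(2)=1+1=2) = 2
coins_for(5) = min(1+coins_for(4)=1+2=3, 1+coins_for(3)=1+2=3) = 3
coins_for(6) = min(1+coins_for(5)=1+3=4, 1+coins_for(4)=1+2=3) = 3
coins_for(7) = min(1+coins_for(6)=1+3=4, 1+coins_for(5)=1+3=4) = 4
coins_for(8) = min(1+coins_for(7)=1+4=5, 1+coins_for(6)=1+3=4) = 4
coins_for(9) = min(1+coins_for(8)=1+4=5, 1+coins_for(7)=1+4=5) = 5
coins_for(10) = min(1+coins_for(9)=1+5=6, 1+coins_for(8)=1+4=5) = 5
coins_for(11) = min(1+coins_for(10)=1+5=6, 1+coins_for(9)=1+5=6, 1+coins_for(0)=1+0=1) = 1
coins_for(12) = min(1+coins_for(11)=1+1=2, 1+coins_for(10)=1+5=6, 1+coins_for(1)=1+1=2) = 2
coins_for(13) = min(1+coins_for(12)=1+2=3, 1+coins_for(11)=1+1=2, 1+coins_for(2)=1+1=2) = 2
coins_for(14) = min(1+coins_for(13)=1+2=3, 1+coins_for(12)=1+2=3, 1+coins_for(3)=1+2=3) = 3
coins_for(15) = min(1+coins_for(14)=1+3=4, 1+coins_for(13)=1+2=3, 1+coins_for(4)=1+2=3) = 3
coins_for(16) = min(1+coins_for(15)=1+3=4, 1+coins_for(14)=1+3=4, 1+coins_for(5)=1+3=4) = 4
coins_for(17) = min(1+coins_for(16)=1+4=5, 1+coins_for(15)=1+3=4, 1+coins_for(6)=1+3=4) = 4
coins_for(18) = min(1+coins_for(17)=1+4=5, 1+coins_for(16)=1+4=5, 1+coins_for(7)=1+4=5) = 5
coins_for(19) = min(1+coins_for(18)=1+5=6, 1+coins_for(17)=1+4=5, 1+coins_for(8)=1+4=5) = 5
coins_for(20) = min(1+coins_for(19)=1+5=6, 1+coins_for(18)=1+5=6, 1+coins_for(9)=1+5=6) = 6

6


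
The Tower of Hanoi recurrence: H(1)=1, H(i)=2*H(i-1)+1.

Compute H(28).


H(28) = 2 * H(27) + 1
H(27) = 2 * H(26) + 1
H(26) = 2 * H(25) + 1
H(25) = 2 * H(24) + 1
H(24) = 2 * H(23) + 1
H(23) = 2 * H(22) + 1
H(22) = 2 * H(21) + 1
H(21) = 2 * H(20) + 1
H(20) = 2 * H(19) + 1
H(19) = 2 * H(18) + 1
H(18) = 2 * H(17) + 1
H(17) = 2 * H(16) + 1
H(16) = 2 * H(15) + 1
H(15) = 2 * H(14) + 1
H(14) = 2 * H(13) + 1
H(13) = 2 * H(12) + 1
H(12) = 2 * H(11) + 1
H(11) = 2 * H(10) + 1
H(10) = 2 * H(9) + 1
H(9) = 2 * H(8) + 1
H(8) = 2 * H(7) + 1
H(7) = 2 * H(6) + 1
H(6) = 2 * H(5) + 1
H(5) = 2 * H(4) + 1
H(4) = 2 * H(3) + 1
H(3) = 2 * H(2) + 1
H(2) = 2 * H(1) + 1
H(1) = 1  (base case)
H(2) = 2 * 1 + 1 = 3
H(3) = 2 * 3 + 1 = 7
H(4) = 2 * 7 + 1 = 15
H(5) = 2 * 15 + 1 = 31
H(6) = 2 * 31 + 1 = 63
H(7) = 2 * 63 + 1 = 127
H(8) = 2 * 127 + 1 = 255
H(9) = 2 * 255 + 1 = 511
H(10) = 2 * 511 + 1 = 1023
H(11) = 2 * 1023 + 1 = 2047
H(12) = 2 * 2047 + 1 = 4095
H(13) = 2 * 4095 + 1 = 8191
H(14) = 2 * 8191 + 1 = 16383
H(15) = 2 * 16383 + 1 = 32767
H(16) = 2 * 32767 + 1 = 65535
H(17) = 2 * 65535 + 1 = 131071
H(18) = 2 * 131071 + 1 = 262143
H(19) = 2 * 262143 + 1 = 524287
H(20) = 2 * 524287 + 1 = 1048575
H(21) = 2 * 1048575 + 1 = 2097151
H(22) = 2 * 2097151 + 1 = 4194303
H(23) = 2 * 4194303 + 1 = 8388607
H(24) = 2 * 8388607 + 1 = 16777215
H(25) = 2 * 16777215 + 1 = 33554431
H(26) = 2 * 33554431 + 1 = 67108863
H(27) = 2 * 67108863 + 1 = 134217727
H(28) = 2 * 134217727 + 1 = 268435455

268435455


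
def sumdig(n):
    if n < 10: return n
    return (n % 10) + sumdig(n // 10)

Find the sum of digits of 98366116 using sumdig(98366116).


sumdig(98366116) = 6 + sumdig(9836611)
sumdig(9836611) = 1 + sumdig(983661)
sumdig(983661) = 1 + sumdig(98366)
sumdig(98366) = 6 + sumdig(9836)
sumdig(9836) = 6 + sumdig(983)
sumdig(983) = 3 + sumdig(98)
sumdig(98) = 8 + sumdig(9)
sumdig(9) = 9  (base case)
Total: 6 + 1 + 1 + 6 + 6 + 3 + 8 + 9 = 40

40


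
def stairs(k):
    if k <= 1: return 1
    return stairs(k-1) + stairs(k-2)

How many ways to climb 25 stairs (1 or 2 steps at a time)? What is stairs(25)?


Building up from base cases:
stairs(0) = 1
stairs(1) = 1
stairs(2) = stairs(1) + stairs(0) = 1 + 1 = 2
stairs(3) = stairs(2) + stairs(1) = 2 + 1 = 3
stairs(4) = stairs(3) + stairs(2) = 3 + 2 = 5
stairs(5) = stairs(4) + stairs(3) = 5 + 3 = 8
stairs(6) = stairs(5) + stairs(4) = 8 + 5 = 13
stairs(7) = stairs(6) + stairs(5) = 13 + 8 = 21
stairs(8) = stairs(7) + stairs(6) = 21 + 13 = 34
stairs(9) = stairs(8) + stairs(7) = 34 + 21 = 55
stairs(10) = stairs(9) + stairs(8) = 55 + 34 = 89
stairs(11) = stairs(10) + stairs(9) = 89 + 55 = 144
stairs(12) = stairs(11) + stairs(10) = 144 + 89 = 233
stairs(13) = stairs(12) + stairs(11) = 233 + 144 = 377
stairs(14) = stairs(13) + stairs(12) = 377 + 233 = 610
stairs(15) = stairs(14) + stairs(13) = 610 + 377 = 987
stairs(16) = stairs(15) + stairs(14) = 987 + 610 = 1597
stairs(17) = stairs(16) + stairs(15) = 1597 + 987 = 2584
stairs(18) = stairs(17) + stairs(16) = 2584 + 1597 = 4181
stairs(19) = stairs(18) + stairs(17) = 4181 + 2584 = 6765
stairs(20) = stairs(19) + stairs(18) = 6765 + 4181 = 10946
stairs(21) = stairs(20) + stairs(19) = 10946 + 6765 = 17711
stairs(22) = stairs(21) + stairs(20) = 17711 + 10946 = 28657
stairs(23) = stairs(22) + stairs(21) = 28657 + 17711 = 46368
stairs(24) = stairs(23) + stairs(22) = 46368 + 28657 = 75025
stairs(25) = stairs(24) + stairs(23) = 75025 + 46368 = 121393

121393


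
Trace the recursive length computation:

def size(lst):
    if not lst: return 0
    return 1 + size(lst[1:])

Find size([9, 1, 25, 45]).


size([9, 1, 25, 45]) = 1 + size([1, 25, 45])
size([1, 25, 45]) = 1 + size([25, 45])
size([25, 45]) = 1 + size([45])
size([45]) = 1 + size([])
size([]) = 0  (base case)
Unwinding: 1 + 1 + 1 + 1 + 0 = 4

4


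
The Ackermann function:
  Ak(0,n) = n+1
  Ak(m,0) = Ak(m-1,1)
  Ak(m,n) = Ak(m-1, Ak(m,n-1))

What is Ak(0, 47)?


Ak(0, 47) = 48
Result: Ak(0, 47) = 48

48


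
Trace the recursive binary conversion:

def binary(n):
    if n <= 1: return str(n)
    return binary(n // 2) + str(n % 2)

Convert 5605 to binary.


binary(5605) = binary(2802) + '1'
binary(2802) = binary(1401) + '0'
binary(1401) = binary(700) + '1'
binary(700) = binary(350) + '0'
binary(350) = binary(175) + '0'
binary(175) = binary(87) + '1'
binary(87) = binary(43) + '1'
binary(43) = binary(21) + '1'
binary(21) = binary(10) + '1'
binary(10) = binary(5) + '0'
binary(5) = binary(2) + '1'
binary(2) = binary(1) + '0'
binary(1) = '1'  (base case)
Concatenating: '1' + '0' + '1' + '0' + '1' + '1' + '1' + '1' + '0' + '0' + '1' + '0' + '1' = '1010111100101'

1010111100101


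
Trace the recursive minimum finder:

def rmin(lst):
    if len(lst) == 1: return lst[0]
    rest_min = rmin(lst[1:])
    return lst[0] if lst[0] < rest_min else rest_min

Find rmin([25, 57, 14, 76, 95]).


rmin([25, 57, 14, 76, 95]): compare 25 with rmin([57, 14, 76, 95])
rmin([57, 14, 76, 95]): compare 57 with rmin([14, 76, 95])
rmin([14, 76, 95]): compare 14 with rmin([76, 95])
rmin([76, 95]): compare 76 with rmin([95])
rmin([95]) = 95  (base case)
Compare 76 with 95 -> 76
Compare 14 with 76 -> 14
Compare 57 with 14 -> 14
Compare 25 with 14 -> 14

14


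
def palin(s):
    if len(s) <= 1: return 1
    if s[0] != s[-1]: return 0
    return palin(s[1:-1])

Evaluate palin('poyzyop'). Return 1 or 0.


palin('poyzyop'): s[0]='p' == s[-1]='p' -> check palin('oyzyo')
palin('oyzyo'): s[0]='o' == s[-1]='o' -> check palin('yzy')
palin('yzy'): s[0]='y' == s[-1]='y' -> check palin('z')
palin('z'): len <= 1 -> return 1  (base case)
Result: 1 (palindrome)

1


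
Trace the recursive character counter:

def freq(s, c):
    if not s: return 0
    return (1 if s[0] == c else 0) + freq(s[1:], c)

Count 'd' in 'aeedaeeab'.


s[0]='a' != 'd' -> 0
s[0]='e' != 'd' -> 0
s[0]='e' != 'd' -> 0
s[0]='d' == 'd' -> 1
s[0]='a' != 'd' -> 0
s[0]='e' != 'd' -> 0
s[0]='e' != 'd' -> 0
s[0]='a' != 'd' -> 0
s[0]='b' != 'd' -> 0
Sum: 0 + 0 + 0 + 1 + 0 + 0 + 0 + 0 + 0 = 1

1


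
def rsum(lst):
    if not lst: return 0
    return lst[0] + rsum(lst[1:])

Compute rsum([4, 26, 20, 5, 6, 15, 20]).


rsum([4, 26, 20, 5, 6, 15, 20]) = 4 + rsum([26, 20, 5, 6, 15, 20])
rsum([26, 20, 5, 6, 15, 20]) = 26 + rsum([20, 5, 6, 15, 20])
rsum([20, 5, 6, 15, 20]) = 20 + rsum([5, 6, 15, 20])
rsum([5, 6, 15, 20]) = 5 + rsum([6, 15, 20])
rsum([6, 15, 20]) = 6 + rsum([15, 20])
rsum([15, 20]) = 15 + rsum([20])
rsum([20]) = 20 + rsum([])
rsum([]) = 0  (base case)
Total: 4 + 26 + 20 + 5 + 6 + 15 + 20 + 0 = 96

96


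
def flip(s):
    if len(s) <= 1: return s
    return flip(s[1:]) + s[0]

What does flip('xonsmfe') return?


flip('xonsmfe') = flip('onsmfe') + 'x'
flip('onsmfe') = flip('nsmfe') + 'o'
flip('nsmfe') = flip('smfe') + 'n'
flip('smfe') = flip('mfe') + 's'
flip('mfe') = flip('fe') + 'm'
flip('fe') = flip('e') + 'f'
flip('e') = 'e'  (base case)
Concatenating: 'e' + 'f' + 'm' + 's' + 'n' + 'o' + 'x' = 'efmsnox'

efmsnox


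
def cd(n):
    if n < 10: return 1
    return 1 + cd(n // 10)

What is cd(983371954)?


cd(983371954) = 1 + cd(98337195)
cd(98337195) = 1 + cd(9833719)
cd(9833719) = 1 + cd(983371)
cd(983371) = 1 + cd(98337)
cd(98337) = 1 + cd(9833)
cd(9833) = 1 + cd(983)
cd(983) = 1 + cd(98)
cd(98) = 1 + cd(9)
cd(9) = 1  (base case: 9 < 10)
Unwinding: 1 + 1 + 1 + 1 + 1 + 1 + 1 + 1 + 1 = 9

9


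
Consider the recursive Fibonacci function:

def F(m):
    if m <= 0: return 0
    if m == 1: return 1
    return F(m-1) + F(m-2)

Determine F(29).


Computing F(29) bottom-up:
F(0) = 0
F(1) = 1
F(2) = F(1) + F(0) = 1 + 0 = 1
F(3) = F(2) + F(1) = 1 + 1 = 2
F(4) = F(3) + F(2) = 2 + 1 = 3
F(5) = F(4) + F(3) = 3 + 2 = 5
F(6) = F(5) + F(4) = 5 + 3 = 8
F(7) = F(6) + F(5) = 8 + 5 = 13
F(8) = F(7) + F(6) = 13 + 8 = 21
F(9) = F(8) + F(7) = 21 + 13 = 34
F(10) = F(9) + F(8) = 34 + 21 = 55
F(11) = F(10) + F(9) = 55 + 34 = 89
F(12) = F(11) + F(10) = 89 + 55 = 144
F(13) = F(12) + F(11) = 144 + 89 = 233
F(14) = F(13) + F(12) = 233 + 144 = 377
F(15) = F(14) + F(13) = 377 + 233 = 610
F(16) = F(15) + F(14) = 610 + 377 = 987
F(17) = F(16) + F(15) = 987 + 610 = 1597
F(18) = F(17) + F(16) = 1597 + 987 = 2584
F(19) = F(18) + F(17) = 2584 + 1597 = 4181
F(20) = F(19) + F(18) = 4181 + 2584 = 6765
F(21) = F(20) + F(19) = 6765 + 4181 = 10946
F(22) = F(21) + F(20) = 10946 + 6765 = 17711
F(23) = F(22) + F(21) = 17711 + 10946 = 28657
F(24) = F(23) + F(22) = 28657 + 17711 = 46368
F(25) = F(24) + F(23) = 46368 + 28657 = 75025
F(26) = F(25) + F(24) = 75025 + 46368 = 121393
F(27) = F(26) + F(25) = 121393 + 75025 = 196418
F(28) = F(27) + F(26) = 196418 + 121393 = 317811
F(29) = F(28) + F(27) = 317811 + 196418 = 514229

514229


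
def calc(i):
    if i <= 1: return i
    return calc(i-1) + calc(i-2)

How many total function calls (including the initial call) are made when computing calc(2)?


Let C(n) = total calls for calc(n)
C(0) = 1, C(1) = 1
C(2) = 1 + C(1) + C(0) = 1 + 1 + 1 = 3

3


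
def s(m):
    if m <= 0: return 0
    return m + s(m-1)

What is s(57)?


s(57)
= 57 + 56 + 55 + 54 + 53 + 52 + 51 + 50 + 49 + 48 + 47 + 46 + 45 + 44 + 43 + 42 + 41 + 40 + 39 + 38 + 37 + 36 + 35 + 34 + 33 + 32 + 31 + 30 + 29 + 28 + 27 + 26 + 25 + 24 + 23 + 22 + 21 + 20 + 19 + 18 + 17 + 16 + 15 + 14 + 13 + 12 + 11 + 10 + 9 + 8 + 7 + 6 + 5 + 4 + 3 + 2 + 1 + s(0)
= 57 + 56 + 55 + 54 + 53 + 52 + 51 + 50 + 49 + 48 + 47 + 46 + 45 + 44 + 43 + 42 + 41 + 40 + 39 + 38 + 37 + 36 + 35 + 34 + 33 + 32 + 31 + 30 + 29 + 28 + 27 + 26 + 25 + 24 + 23 + 22 + 21 + 20 + 19 + 18 + 17 + 16 + 15 + 14 + 13 + 12 + 11 + 10 + 9 + 8 + 7 + 6 + 5 + 4 + 3 + 2 + 1 + 0
= 1653

1653


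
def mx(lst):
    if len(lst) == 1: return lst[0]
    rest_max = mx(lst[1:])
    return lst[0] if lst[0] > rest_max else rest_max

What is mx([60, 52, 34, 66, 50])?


mx([60, 52, 34, 66, 50]): compare 60 with mx([52, 34, 66, 50])
mx([52, 34, 66, 50]): compare 52 with mx([34, 66, 50])
mx([34, 66, 50]): compare 34 with mx([66, 50])
mx([66, 50]): compare 66 with mx([50])
mx([50]) = 50  (base case)
Compare 66 with 50 -> 66
Compare 34 with 66 -> 66
Compare 52 with 66 -> 66
Compare 60 with 66 -> 66

66


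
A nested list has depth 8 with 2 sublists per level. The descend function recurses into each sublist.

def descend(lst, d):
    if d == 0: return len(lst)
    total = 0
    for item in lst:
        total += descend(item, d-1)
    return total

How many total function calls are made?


At depth 0 (root): 1 call
At depth 1: each of 1 parents calls descend on 2 children = 2 calls
At depth 2: each of 2 parents calls descend on 2 children = 4 calls
At depth 3: each of 4 parents calls descend on 2 children = 8 calls
At depth 4: each of 8 parents calls descend on 2 children = 16 calls
At depth 5: each of 16 parents calls descend on 2 children = 32 calls
At depth 6: each of 32 parents calls descend on 2 children = 64 calls
At depth 7: each of 64 parents calls descend on 2 children = 128 calls
At depth 8: each of 128 parents calls descend on 2 children = 256 calls
Total: 1 + 2 + 4 + 8 + 16 + 32 + 64 + 128 + 256 = 511

511


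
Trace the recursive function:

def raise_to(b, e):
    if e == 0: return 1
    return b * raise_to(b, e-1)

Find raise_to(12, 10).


raise_to(12, 10)
= 12 * raise_to(12, 9)
= 12 * 12 * raise_to(12, 8)
= 12 * 12 * 12 * raise_to(12, 7)
= 12 * 12 * 12 * 12 * raise_to(12, 6)
= 12 * 12 * 12 * 12 * 12 * raise_to(12, 5)
= 12 * 12 * 12 * 12 * 12 * 12 * raise_to(12, 4)
= 12 * 12 * 12 * 12 * 12 * 12 * 12 * raise_to(12, 3)
= 12 * 12 * 12 * 12 * 12 * 12 * 12 * 12 * raise_to(12, 2)
= 12 * 12 * 12 * 12 * 12 * 12 * 12 * 12 * 12 * raise_to(12, 1)
= 12 * 12 * 12 * 12 * 12 * 12 * 12 * 12 * 12 * 12 * raise_to(12, 0)
= 12 * 12 * 12 * 12 * 12 * 12 * 12 * 12 * 12 * 12 * 1
= 61917364224

61917364224


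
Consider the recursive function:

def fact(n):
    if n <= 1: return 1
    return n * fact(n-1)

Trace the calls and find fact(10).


fact(10)
= 10 * fact(9)
= 10 * 9 * fact(8)
= 10 * 9 * 8 * fact(7)
= 10 * 9 * 8 * 7 * fact(6)
= 10 * 9 * 8 * 7 * 6 * fact(5)
= 10 * 9 * 8 * 7 * 6 * 5 * fact(4)
= 10 * 9 * 8 * 7 * 6 * 5 * 4 * fact(3)
= 10 * 9 * 8 * 7 * 6 * 5 * 4 * 3 * fact(2)
= 10 * 9 * 8 * 7 * 6 * 5 * 4 * 3 * 2 * fact(1)
= 10 * 9 * 8 * 7 * 6 * 5 * 4 * 3 * 2 * 1
= 3628800

3628800


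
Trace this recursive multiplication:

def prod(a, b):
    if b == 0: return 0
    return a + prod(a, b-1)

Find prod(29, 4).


prod(29, 4) = 29 + prod(29, 3)
prod(29, 3) = 29 + prod(29, 2)
prod(29, 2) = 29 + prod(29, 1)
prod(29, 1) = 29 + prod(29, 0)
prod(29, 0) = 0  (base case)
Total: 29 + 29 + 29 + 29 + 0 = 116

116


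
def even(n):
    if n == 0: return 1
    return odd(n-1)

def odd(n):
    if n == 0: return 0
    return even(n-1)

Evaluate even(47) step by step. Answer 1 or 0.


even(47) = odd(46)
odd(46) = even(45)
even(45) = odd(44)
odd(44) = even(43)
even(43) = odd(42)
odd(42) = even(41)
even(41) = odd(40)
odd(40) = even(39)
even(39) = odd(38)
odd(38) = even(37)
even(37) = odd(36)
odd(36) = even(35)
even(35) = odd(34)
odd(34) = even(33)
even(33) = odd(32)
odd(32) = even(31)
even(31) = odd(30)
odd(30) = even(29)
even(29) = odd(28)
odd(28) = even(27)
even(27) = odd(26)
odd(26) = even(25)
even(25) = odd(24)
odd(24) = even(23)
even(23) = odd(22)
odd(22) = even(21)
even(21) = odd(20)
odd(20) = even(19)
even(19) = odd(18)
odd(18) = even(17)
even(17) = odd(16)
odd(16) = even(15)
even(15) = odd(14)
odd(14) = even(13)
even(13) = odd(12)
odd(12) = even(11)
even(11) = odd(10)
odd(10) = even(9)
even(9) = odd(8)
odd(8) = even(7)
even(7) = odd(6)
odd(6) = even(5)
even(5) = odd(4)
odd(4) = even(3)
even(3) = odd(2)
odd(2) = even(1)
even(1) = odd(0)
odd(0) = 0  (base case)
Result: 0

0


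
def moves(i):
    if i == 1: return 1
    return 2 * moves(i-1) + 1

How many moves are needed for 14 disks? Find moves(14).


moves(14) = 2 * moves(13) + 1
moves(13) = 2 * moves(12) + 1
moves(12) = 2 * moves(11) + 1
moves(11) = 2 * moves(10) + 1
moves(10) = 2 * moves(9) + 1
moves(9) = 2 * moves(8) + 1
moves(8) = 2 * moves(7) + 1
moves(7) = 2 * moves(6) + 1
moves(6) = 2 * moves(5) + 1
moves(5) = 2 * moves(4) + 1
moves(4) = 2 * moves(3) + 1
moves(3) = 2 * moves(2) + 1
moves(2) = 2 * moves(1) + 1
moves(1) = 1  (base case)
moves(2) = 2 * 1 + 1 = 3
moves(3) = 2 * 3 + 1 = 7
moves(4) = 2 * 7 + 1 = 15
moves(5) = 2 * 15 + 1 = 31
moves(6) = 2 * 31 + 1 = 63
moves(7) = 2 * 63 + 1 = 127
moves(8) = 2 * 127 + 1 = 255
moves(9) = 2 * 255 + 1 = 511
moves(10) = 2 * 511 + 1 = 1023
moves(11) = 2 * 1023 + 1 = 2047
moves(12) = 2 * 2047 + 1 = 4095
moves(13) = 2 * 4095 + 1 = 8191
moves(14) = 2 * 8191 + 1 = 16383

16383


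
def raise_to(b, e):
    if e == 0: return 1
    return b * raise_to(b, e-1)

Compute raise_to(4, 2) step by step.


raise_to(4, 2)
= 4 * raise_to(4, 1)
= 4 * 4 * raise_to(4, 0)
= 4 * 4 * 1
= 16

16


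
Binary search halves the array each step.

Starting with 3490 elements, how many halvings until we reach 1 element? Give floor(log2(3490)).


3490 / 2 = 1745
1745 / 2 = 872
872 / 2 = 436
436 / 2 = 218
218 / 2 = 109
109 / 2 = 54
54 / 2 = 27
27 / 2 = 13
13 / 2 = 6
6 / 2 = 3
3 / 2 = 1
Reached 1 after 11 halvings

11


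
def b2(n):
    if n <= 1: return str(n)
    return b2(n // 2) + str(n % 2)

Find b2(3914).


b2(3914) = b2(1957) + '0'
b2(1957) = b2(978) + '1'
b2(978) = b2(489) + '0'
b2(489) = b2(244) + '1'
b2(244) = b2(122) + '0'
b2(122) = b2(61) + '0'
b2(61) = b2(30) + '1'
b2(30) = b2(15) + '0'
b2(15) = b2(7) + '1'
b2(7) = b2(3) + '1'
b2(3) = b2(1) + '1'
b2(1) = '1'  (base case)
Concatenating: '1' + '1' + '1' + '1' + '0' + '1' + '0' + '0' + '1' + '0' + '1' + '0' = '111101001010'

111101001010


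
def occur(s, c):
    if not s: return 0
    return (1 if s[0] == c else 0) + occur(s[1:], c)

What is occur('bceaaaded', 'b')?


s[0]='b' == 'b' -> 1
s[0]='c' != 'b' -> 0
s[0]='e' != 'b' -> 0
s[0]='a' != 'b' -> 0
s[0]='a' != 'b' -> 0
s[0]='a' != 'b' -> 0
s[0]='d' != 'b' -> 0
s[0]='e' != 'b' -> 0
s[0]='d' != 'b' -> 0
Sum: 1 + 0 + 0 + 0 + 0 + 0 + 0 + 0 + 0 = 1

1


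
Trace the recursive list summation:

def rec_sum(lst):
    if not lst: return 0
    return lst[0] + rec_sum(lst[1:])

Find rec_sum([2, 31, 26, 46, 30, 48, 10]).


rec_sum([2, 31, 26, 46, 30, 48, 10]) = 2 + rec_sum([31, 26, 46, 30, 48, 10])
rec_sum([31, 26, 46, 30, 48, 10]) = 31 + rec_sum([26, 46, 30, 48, 10])
rec_sum([26, 46, 30, 48, 10]) = 26 + rec_sum([46, 30, 48, 10])
rec_sum([46, 30, 48, 10]) = 46 + rec_sum([30, 48, 10])
rec_sum([30, 48, 10]) = 30 + rec_sum([48, 10])
rec_sum([48, 10]) = 48 + rec_sum([10])
rec_sum([10]) = 10 + rec_sum([])
rec_sum([]) = 0  (base case)
Total: 2 + 31 + 26 + 46 + 30 + 48 + 10 + 0 = 193

193


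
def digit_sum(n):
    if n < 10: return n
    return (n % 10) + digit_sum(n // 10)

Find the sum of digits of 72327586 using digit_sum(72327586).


digit_sum(72327586) = 6 + digit_sum(7232758)
digit_sum(7232758) = 8 + digit_sum(723275)
digit_sum(723275) = 5 + digit_sum(72327)
digit_sum(72327) = 7 + digit_sum(7232)
digit_sum(7232) = 2 + digit_sum(723)
digit_sum(723) = 3 + digit_sum(72)
digit_sum(72) = 2 + digit_sum(7)
digit_sum(7) = 7  (base case)
Total: 6 + 8 + 5 + 7 + 2 + 3 + 2 + 7 = 40

40


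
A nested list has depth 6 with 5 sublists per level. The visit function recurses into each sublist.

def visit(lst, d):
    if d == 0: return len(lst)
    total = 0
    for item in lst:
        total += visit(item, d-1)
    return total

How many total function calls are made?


At depth 0 (root): 1 call
At depth 1: each of 1 parents calls visit on 5 children = 5 calls
At depth 2: each of 5 parents calls visit on 5 children = 25 calls
At depth 3: each of 25 parents calls visit on 5 children = 125 calls
At depth 4: each of 125 parents calls visit on 5 children = 625 calls
At depth 5: each of 625 parents calls visit on 5 children = 3125 calls
At depth 6: each of 3125 parents calls visit on 5 children = 15625 calls
Total: 1 + 5 + 25 + 125 + 625 + 3125 + 15625 = 19531

19531


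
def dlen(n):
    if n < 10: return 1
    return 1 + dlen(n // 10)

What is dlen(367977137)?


dlen(367977137) = 1 + dlen(36797713)
dlen(36797713) = 1 + dlen(3679771)
dlen(3679771) = 1 + dlen(367977)
dlen(367977) = 1 + dlen(36797)
dlen(36797) = 1 + dlen(3679)
dlen(3679) = 1 + dlen(367)
dlen(367) = 1 + dlen(36)
dlen(36) = 1 + dlen(3)
dlen(3) = 1  (base case: 3 < 10)
Unwinding: 1 + 1 + 1 + 1 + 1 + 1 + 1 + 1 + 1 = 9

9


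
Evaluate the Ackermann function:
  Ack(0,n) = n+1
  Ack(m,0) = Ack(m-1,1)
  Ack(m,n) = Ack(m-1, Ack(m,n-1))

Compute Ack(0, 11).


Ack(0, 11) = 12
Result: Ack(0, 11) = 12

12


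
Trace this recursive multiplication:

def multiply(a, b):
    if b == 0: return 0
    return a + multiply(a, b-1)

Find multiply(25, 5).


multiply(25, 5) = 25 + multiply(25, 4)
multiply(25, 4) = 25 + multiply(25, 3)
multiply(25, 3) = 25 + multiply(25, 2)
multiply(25, 2) = 25 + multiply(25, 1)
multiply(25, 1) = 25 + multiply(25, 0)
multiply(25, 0) = 0  (base case)
Total: 25 + 25 + 25 + 25 + 25 + 0 = 125

125


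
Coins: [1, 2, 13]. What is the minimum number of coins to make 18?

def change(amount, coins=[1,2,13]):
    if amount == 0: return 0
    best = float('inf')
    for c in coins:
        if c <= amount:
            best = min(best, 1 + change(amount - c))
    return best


Building up with DP:
change(0) = 0
change(1) = min(1+change(0)=1+0=1) = 1
change(2) = min(1+change(1)=1+1=2, 1+change(0)=1+0=1) = 1
change(3) = min(1+change(2)=1+1=2, 1+change(1)=1+1=2) = 2
change(4) = min(1+change(3)=1+2=3, 1+change(2)=1+1=2) = 2
change(5) = min(1+change(4)=1+2=3, 1+change(3)=1+2=3) = 3
change(6) = min(1+change(5)=1+3=4, 1+change(4)=1+2=3) = 3
change(7) = min(1+change(6)=1+3=4, 1+change(5)=1+3=4) = 4
change(8) = min(1+change(7)=1+4=5, 1+change(6)=1+3=4) = 4
change(9) = min(1+change(8)=1+4=5, 1+change(7)=1+4=5) = 5
change(10) = min(1+change(9)=1+5=6, 1+change(8)=1+4=5) = 5
change(11) = min(1+change(10)=1+5=6, 1+change(9)=1+5=6) = 6
change(12) = min(1+change(11)=1+6=7, 1+change(10)=1+5=6) = 6
change(13) = min(1+change(12)=1+6=7, 1+change(11)=1+6=7, 1+change(0)=1+0=1) = 1
change(14) = min(1+change(13)=1+1=2, 1+change(12)=1+6=7, 1+change(1)=1+1=2) = 2
change(15) = min(1+change(14)=1+2=3, 1+change(13)=1+1=2, 1+change(2)=1+1=2) = 2
change(16) = min(1+change(15)=1+2=3, 1+change(14)=1+2=3, 1+change(3)=1+2=3) = 3
change(17) = min(1+change(16)=1+3=4, 1+change(15)=1+2=3, 1+change(4)=1+2=3) = 3
change(18) = min(1+change(17)=1+3=4, 1+change(16)=1+3=4, 1+change(5)=1+3=4) = 4

4


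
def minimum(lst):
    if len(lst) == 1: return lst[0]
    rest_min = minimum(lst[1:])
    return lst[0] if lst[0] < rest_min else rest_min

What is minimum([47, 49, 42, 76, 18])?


minimum([47, 49, 42, 76, 18]): compare 47 with minimum([49, 42, 76, 18])
minimum([49, 42, 76, 18]): compare 49 with minimum([42, 76, 18])
minimum([42, 76, 18]): compare 42 with minimum([76, 18])
minimum([76, 18]): compare 76 with minimum([18])
minimum([18]) = 18  (base case)
Compare 76 with 18 -> 18
Compare 42 with 18 -> 18
Compare 49 with 18 -> 18
Compare 47 with 18 -> 18

18


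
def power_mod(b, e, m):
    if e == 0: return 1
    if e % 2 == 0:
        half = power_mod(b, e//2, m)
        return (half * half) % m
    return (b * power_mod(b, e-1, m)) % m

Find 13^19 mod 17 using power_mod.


power_mod(13, 19, 17): e is odd, compute power_mod(13, 18, 17)
  power_mod(13, 18, 17): e is even, compute power_mod(13, 9, 17)
    power_mod(13, 9, 17): e is odd, compute power_mod(13, 8, 17)
      power_mod(13, 8, 17): e is even, compute power_mod(13, 4, 17)
        power_mod(13, 4, 17): e is even, compute power_mod(13, 2, 17)
          power_mod(13, 2, 17): e is even, compute power_mod(13, 1, 17)
          power_mod(13, 1, 17): e is odd, compute power_mod(13, 0, 17)
          power_mod(13, 0, 17) = 1
          (13 * 1) % 17 = 13
          half=13, (13*13) % 17 = 16
        half=16, (16*16) % 17 = 1
      half=1, (1*1) % 17 = 1
    (13 * 1) % 17 = 13
  half=13, (13*13) % 17 = 16
(13 * 16) % 17 = 4

4


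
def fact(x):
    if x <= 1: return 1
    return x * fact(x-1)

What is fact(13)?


fact(13)
= 13 * fact(12)
= 13 * 12 * fact(11)
= 13 * 12 * 11 * fact(10)
= 13 * 12 * 11 * 10 * fact(9)
= 13 * 12 * 11 * 10 * 9 * fact(8)
= 13 * 12 * 11 * 10 * 9 * 8 * fact(7)
= 13 * 12 * 11 * 10 * 9 * 8 * 7 * fact(6)
= 13 * 12 * 11 * 10 * 9 * 8 * 7 * 6 * fact(5)
= 13 * 12 * 11 * 10 * 9 * 8 * 7 * 6 * 5 * fact(4)
= 13 * 12 * 11 * 10 * 9 * 8 * 7 * 6 * 5 * 4 * fact(3)
= 13 * 12 * 11 * 10 * 9 * 8 * 7 * 6 * 5 * 4 * 3 * fact(2)
= 13 * 12 * 11 * 10 * 9 * 8 * 7 * 6 * 5 * 4 * 3 * 2 * fact(1)
= 13 * 12 * 11 * 10 * 9 * 8 * 7 * 6 * 5 * 4 * 3 * 2 * 1
= 6227020800

6227020800


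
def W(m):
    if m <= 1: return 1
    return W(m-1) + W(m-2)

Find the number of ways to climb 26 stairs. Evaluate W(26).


Building up from base cases:
W(0) = 1
W(1) = 1
W(2) = W(1) + W(0) = 1 + 1 = 2
W(3) = W(2) + W(1) = 2 + 1 = 3
W(4) = W(3) + W(2) = 3 + 2 = 5
W(5) = W(4) + W(3) = 5 + 3 = 8
W(6) = W(5) + W(4) = 8 + 5 = 13
W(7) = W(6) + W(5) = 13 + 8 = 21
W(8) = W(7) + W(6) = 21 + 13 = 34
W(9) = W(8) + W(7) = 34 + 21 = 55
W(10) = W(9) + W(8) = 55 + 34 = 89
W(11) = W(10) + W(9) = 89 + 55 = 144
W(12) = W(11) + W(10) = 144 + 89 = 233
W(13) = W(12) + W(11) = 233 + 144 = 377
W(14) = W(13) + W(12) = 377 + 233 = 610
W(15) = W(14) + W(13) = 610 + 377 = 987
W(16) = W(15) + W(14) = 987 + 610 = 1597
W(17) = W(16) + W(15) = 1597 + 987 = 2584
W(18) = W(17) + W(16) = 2584 + 1597 = 4181
W(19) = W(18) + W(17) = 4181 + 2584 = 6765
W(20) = W(19) + W(18) = 6765 + 4181 = 10946
W(21) = W(20) + W(19) = 10946 + 6765 = 17711
W(22) = W(21) + W(20) = 17711 + 10946 = 28657
W(23) = W(22) + W(21) = 28657 + 17711 = 46368
W(24) = W(23) + W(22) = 46368 + 28657 = 75025
W(25) = W(24) + W(23) = 75025 + 46368 = 121393
W(26) = W(25) + W(24) = 121393 + 75025 = 196418

196418


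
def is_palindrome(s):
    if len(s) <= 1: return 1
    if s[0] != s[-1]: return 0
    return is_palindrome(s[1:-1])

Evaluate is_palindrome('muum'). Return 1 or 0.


is_palindrome('muum'): s[0]='m' == s[-1]='m' -> check is_palindrome('uu')
is_palindrome('uu'): s[0]='u' == s[-1]='u' -> check is_palindrome('')
is_palindrome(''): len <= 1 -> return 1  (base case)
Result: 1 (palindrome)

1


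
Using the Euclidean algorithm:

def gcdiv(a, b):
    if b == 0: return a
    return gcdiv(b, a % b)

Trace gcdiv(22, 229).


gcdiv(22, 229) = gcdiv(229, 22)
gcdiv(229, 22) = gcdiv(22, 9)
gcdiv(22, 9) = gcdiv(9, 4)
gcdiv(9, 4) = gcdiv(4, 1)
gcdiv(4, 1) = gcdiv(1, 0)
gcdiv(1, 0) = 1  (base case)

1


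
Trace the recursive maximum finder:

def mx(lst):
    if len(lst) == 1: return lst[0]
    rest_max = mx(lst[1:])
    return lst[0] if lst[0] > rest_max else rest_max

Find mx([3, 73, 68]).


mx([3, 73, 68]): compare 3 with mx([73, 68])
mx([73, 68]): compare 73 with mx([68])
mx([68]) = 68  (base case)
Compare 73 with 68 -> 73
Compare 3 with 73 -> 73

73


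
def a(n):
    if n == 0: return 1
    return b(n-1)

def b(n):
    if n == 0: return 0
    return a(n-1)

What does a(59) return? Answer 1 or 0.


a(59) = b(58)
b(58) = a(57)
a(57) = b(56)
b(56) = a(55)
a(55) = b(54)
b(54) = a(53)
a(53) = b(52)
b(52) = a(51)
a(51) = b(50)
b(50) = a(49)
a(49) = b(48)
b(48) = a(47)
a(47) = b(46)
b(46) = a(45)
a(45) = b(44)
b(44) = a(43)
a(43) = b(42)
b(42) = a(41)
a(41) = b(40)
b(40) = a(39)
a(39) = b(38)
b(38) = a(37)
a(37) = b(36)
b(36) = a(35)
a(35) = b(34)
b(34) = a(33)
a(33) = b(32)
b(32) = a(31)
a(31) = b(30)
b(30) = a(29)
a(29) = b(28)
b(28) = a(27)
a(27) = b(26)
b(26) = a(25)
a(25) = b(24)
b(24) = a(23)
a(23) = b(22)
b(22) = a(21)
a(21) = b(20)
b(20) = a(19)
a(19) = b(18)
b(18) = a(17)
a(17) = b(16)
b(16) = a(15)
a(15) = b(14)
b(14) = a(13)
a(13) = b(12)
b(12) = a(11)
a(11) = b(10)
b(10) = a(9)
a(9) = b(8)
b(8) = a(7)
a(7) = b(6)
b(6) = a(5)
a(5) = b(4)
b(4) = a(3)
a(3) = b(2)
b(2) = a(1)
a(1) = b(0)
b(0) = 0  (base case)
Result: 0

0


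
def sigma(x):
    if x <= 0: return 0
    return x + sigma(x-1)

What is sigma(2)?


sigma(2)
= 2 + 1 + sigma(0)
= 2 + 1 + 0
= 3

3


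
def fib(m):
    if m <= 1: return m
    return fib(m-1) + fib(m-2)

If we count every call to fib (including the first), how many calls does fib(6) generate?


Let C(n) = total calls for fib(n)
C(0) = 1, C(1) = 1
C(2) = 1 + C(1) + C(0) = 1 + 1 + 1 = 3
C(3) = 1 + C(2) + C(1) = 1 + 3 + 1 = 5
C(4) = 1 + C(3) + C(2) = 1 + 5 + 3 = 9
C(5) = 1 + C(4) + C(3) = 1 + 9 + 5 = 15
C(6) = 1 + C(5) + C(4) = 1 + 15 + 9 = 25

25


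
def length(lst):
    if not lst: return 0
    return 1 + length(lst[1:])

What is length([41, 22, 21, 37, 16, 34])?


length([41, 22, 21, 37, 16, 34]) = 1 + length([22, 21, 37, 16, 34])
length([22, 21, 37, 16, 34]) = 1 + length([21, 37, 16, 34])
length([21, 37, 16, 34]) = 1 + length([37, 16, 34])
length([37, 16, 34]) = 1 + length([16, 34])
length([16, 34]) = 1 + length([34])
length([34]) = 1 + length([])
length([]) = 0  (base case)
Unwinding: 1 + 1 + 1 + 1 + 1 + 1 + 0 = 6

6


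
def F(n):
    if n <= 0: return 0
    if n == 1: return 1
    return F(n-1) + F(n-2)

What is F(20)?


Computing F(20) bottom-up:
F(0) = 0
F(1) = 1
F(2) = F(1) + F(0) = 1 + 0 = 1
F(3) = F(2) + F(1) = 1 + 1 = 2
F(4) = F(3) + F(2) = 2 + 1 = 3
F(5) = F(4) + F(3) = 3 + 2 = 5
F(6) = F(5) + F(4) = 5 + 3 = 8
F(7) = F(6) + F(5) = 8 + 5 = 13
F(8) = F(7) + F(6) = 13 + 8 = 21
F(9) = F(8) + F(7) = 21 + 13 = 34
F(10) = F(9) + F(8) = 34 + 21 = 55
F(11) = F(10) + F(9) = 55 + 34 = 89
F(12) = F(11) + F(10) = 89 + 55 = 144
F(13) = F(12) + F(11) = 144 + 89 = 233
F(14) = F(13) + F(12) = 233 + 144 = 377
F(15) = F(14) + F(13) = 377 + 233 = 610
F(16) = F(15) + F(14) = 610 + 377 = 987
F(17) = F(16) + F(15) = 987 + 610 = 1597
F(18) = F(17) + F(16) = 1597 + 987 = 2584
F(19) = F(18) + F(17) = 2584 + 1597 = 4181
F(20) = F(19) + F(18) = 4181 + 2584 = 6765

6765


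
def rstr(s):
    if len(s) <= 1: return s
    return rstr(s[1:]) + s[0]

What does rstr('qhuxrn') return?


rstr('qhuxrn') = rstr('huxrn') + 'q'
rstr('huxrn') = rstr('uxrn') + 'h'
rstr('uxrn') = rstr('xrn') + 'u'
rstr('xrn') = rstr('rn') + 'x'
rstr('rn') = rstr('n') + 'r'
rstr('n') = 'n'  (base case)
Concatenating: 'n' + 'r' + 'x' + 'u' + 'h' + 'q' = 'nrxuhq'

nrxuhq


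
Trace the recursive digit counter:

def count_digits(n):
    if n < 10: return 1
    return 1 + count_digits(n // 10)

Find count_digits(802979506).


count_digits(802979506) = 1 + count_digits(80297950)
count_digits(80297950) = 1 + count_digits(8029795)
count_digits(8029795) = 1 + count_digits(802979)
count_digits(802979) = 1 + count_digits(80297)
count_digits(80297) = 1 + count_digits(8029)
count_digits(8029) = 1 + count_digits(802)
count_digits(802) = 1 + count_digits(80)
count_digits(80) = 1 + count_digits(8)
count_digits(8) = 1  (base case: 8 < 10)
Unwinding: 1 + 1 + 1 + 1 + 1 + 1 + 1 + 1 + 1 = 9

9


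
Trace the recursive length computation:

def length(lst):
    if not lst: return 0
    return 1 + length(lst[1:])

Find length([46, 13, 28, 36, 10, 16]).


length([46, 13, 28, 36, 10, 16]) = 1 + length([13, 28, 36, 10, 16])
length([13, 28, 36, 10, 16]) = 1 + length([28, 36, 10, 16])
length([28, 36, 10, 16]) = 1 + length([36, 10, 16])
length([36, 10, 16]) = 1 + length([10, 16])
length([10, 16]) = 1 + length([16])
length([16]) = 1 + length([])
length([]) = 0  (base case)
Unwinding: 1 + 1 + 1 + 1 + 1 + 1 + 0 = 6

6


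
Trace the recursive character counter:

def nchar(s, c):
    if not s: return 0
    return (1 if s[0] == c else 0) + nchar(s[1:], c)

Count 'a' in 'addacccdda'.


s[0]='a' == 'a' -> 1
s[0]='d' != 'a' -> 0
s[0]='d' != 'a' -> 0
s[0]='a' == 'a' -> 1
s[0]='c' != 'a' -> 0
s[0]='c' != 'a' -> 0
s[0]='c' != 'a' -> 0
s[0]='d' != 'a' -> 0
s[0]='d' != 'a' -> 0
s[0]='a' == 'a' -> 1
Sum: 1 + 0 + 0 + 1 + 0 + 0 + 0 + 0 + 0 + 1 = 3

3


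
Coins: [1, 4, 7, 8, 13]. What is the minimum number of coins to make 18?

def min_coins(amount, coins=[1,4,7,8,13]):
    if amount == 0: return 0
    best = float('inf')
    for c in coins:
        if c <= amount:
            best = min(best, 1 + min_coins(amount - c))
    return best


Building up with DP:
min_coins(0) = 0
min_coins(1) = min(1+min_coins(0)=1+0=1) = 1
min_coins(2) = min(1+min_coins(1)=1+1=2) = 2
min_coins(3) = min(1+min_coins(2)=1+2=3) = 3
min_coins(4) = min(1+min_coins(3)=1+3=4, 1+min_coins(0)=1+0=1) = 1
min_coins(5) = min(1+min_coins(4)=1+1=2, 1+min_coins(1)=1+1=2) = 2
min_coins(6) = min(1+min_coins(5)=1+2=3, 1+min_coins(2)=1+2=3) = 3
min_coins(7) = min(1+min_coins(6)=1+3=4, 1+min_coins(3)=1+3=4, 1+min_coins(0)=1+0=1) = 1
min_coins(8) = min(1+min_coins(7)=1+1=2, 1+min_coins(4)=1+1=2, 1+min_coins(1)=1+1=2, 1+min_coins(0)=1+0=1) = 1
min_coins(9) = min(1+min_coins(8)=1+1=2, 1+min_coins(5)=1+2=3, 1+min_coins(2)=1+2=3, 1+min_coins(1)=1+1=2) = 2
min_coins(10) = min(1+min_coins(9)=1+2=3, 1+min_coins(6)=1+3=4, 1+min_coins(3)=1+3=4, 1+min_coins(2)=1+2=3) = 3
min_coins(11) = min(1+min_coins(10)=1+3=4, 1+min_coins(7)=1+1=2, 1+min_coins(4)=1+1=2, 1+min_coins(3)=1+3=4) = 2
min_coins(12) = min(1+min_coins(11)=1+2=3, 1+min_coins(8)=1+1=2, 1+min_coins(5)=1+2=3, 1+min_coins(4)=1+1=2) = 2
min_coins(13) = min(1+min_coins(12)=1+2=3, 1+min_coins(9)=1+2=3, 1+min_coins(6)=1+3=4, 1+min_coins(5)=1+2=3, 1+min_coins(0)=1+0=1) = 1
min_coins(14) = min(1+min_coins(13)=1+1=2, 1+min_coins(10)=1+3=4, 1+min_coins(7)=1+1=2, 1+min_coins(6)=1+3=4, 1+min_coins(1)=1+1=2) = 2
min_coins(15) = min(1+min_coins(14)=1+2=3, 1+min_coins(11)=1+2=3, 1+min_coins(8)=1+1=2, 1+min_coins(7)=1+1=2, 1+min_coins(2)=1+2=3) = 2
min_coins(16) = min(1+min_coins(15)=1+2=3, 1+min_coins(12)=1+2=3, 1+min_coins(9)=1+2=3, 1+min_coins(8)=1+1=2, 1+min_coins(3)=1+3=4) = 2
min_coins(17) = min(1+min_coins(16)=1+2=3, 1+min_coins(13)=1+1=2, 1+min_coins(10)=1+3=4, 1+min_coins(9)=1+2=3, 1+min_coins(4)=1+1=2) = 2
min_coins(18) = min(1+min_coins(17)=1+2=3, 1+min_coins(14)=1+2=3, 1+min_coins(11)=1+2=3, 1+min_coins(10)=1+3=4, 1+min_coins(5)=1+2=3) = 3

3
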